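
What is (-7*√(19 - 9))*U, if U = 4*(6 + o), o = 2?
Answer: -224*√10 ≈ -708.35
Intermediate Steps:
U = 32 (U = 4*(6 + 2) = 4*8 = 32)
(-7*√(19 - 9))*U = -7*√(19 - 9)*32 = -7*√10*32 = -224*√10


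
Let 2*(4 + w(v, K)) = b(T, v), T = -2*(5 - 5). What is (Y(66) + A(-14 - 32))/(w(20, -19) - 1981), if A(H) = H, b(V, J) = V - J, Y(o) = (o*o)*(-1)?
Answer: 4402/1995 ≈ 2.2065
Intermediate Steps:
Y(o) = -o² (Y(o) = o²*(-1) = -o²)
T = 0 (T = -2*0 = 0)
w(v, K) = -4 - v/2 (w(v, K) = -4 + (0 - v)/2 = -4 + (-v)/2 = -4 - v/2)
(Y(66) + A(-14 - 32))/(w(20, -19) - 1981) = (-1*66² + (-14 - 32))/((-4 - ½*20) - 1981) = (-1*4356 - 46)/((-4 - 10) - 1981) = (-4356 - 46)/(-14 - 1981) = -4402/(-1995) = -4402*(-1/1995) = 4402/1995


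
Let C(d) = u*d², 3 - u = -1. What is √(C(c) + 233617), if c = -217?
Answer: √421973 ≈ 649.59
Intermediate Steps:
u = 4 (u = 3 - 1*(-1) = 3 + 1 = 4)
C(d) = 4*d²
√(C(c) + 233617) = √(4*(-217)² + 233617) = √(4*47089 + 233617) = √(188356 + 233617) = √421973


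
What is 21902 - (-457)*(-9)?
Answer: 17789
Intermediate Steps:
21902 - (-457)*(-9) = 21902 - 1*4113 = 21902 - 4113 = 17789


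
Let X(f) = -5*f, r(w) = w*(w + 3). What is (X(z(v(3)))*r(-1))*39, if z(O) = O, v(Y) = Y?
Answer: 1170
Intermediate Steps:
r(w) = w*(3 + w)
(X(z(v(3)))*r(-1))*39 = ((-5*3)*(-(3 - 1)))*39 = -(-15)*2*39 = -15*(-2)*39 = 30*39 = 1170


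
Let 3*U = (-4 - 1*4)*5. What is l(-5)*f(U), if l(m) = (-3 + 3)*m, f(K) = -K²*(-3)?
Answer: 0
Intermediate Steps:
U = -40/3 (U = ((-4 - 1*4)*5)/3 = ((-4 - 4)*5)/3 = (-8*5)/3 = (⅓)*(-40) = -40/3 ≈ -13.333)
f(K) = 3*K² (f(K) = -(-3)*K² = 3*K²)
l(m) = 0 (l(m) = 0*m = 0)
l(-5)*f(U) = 0*(3*(-40/3)²) = 0*(3*(1600/9)) = 0*(1600/3) = 0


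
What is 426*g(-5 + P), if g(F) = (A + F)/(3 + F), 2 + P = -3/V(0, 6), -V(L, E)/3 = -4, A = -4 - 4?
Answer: 25986/17 ≈ 1528.6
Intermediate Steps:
A = -8
V(L, E) = 12 (V(L, E) = -3*(-4) = 12)
P = -9/4 (P = -2 - 3/12 = -2 - 3*1/12 = -2 - ¼ = -9/4 ≈ -2.2500)
g(F) = (-8 + F)/(3 + F)
426*g(-5 + P) = 426*((-8 + (-5 - 9/4))/(3 + (-5 - 9/4))) = 426*((-8 - 29/4)/(3 - 29/4)) = 426*(-61/4/(-17/4)) = 426*(-4/17*(-61/4)) = 426*(61/17) = 25986/17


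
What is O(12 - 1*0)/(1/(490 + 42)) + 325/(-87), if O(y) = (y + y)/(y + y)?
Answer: 45959/87 ≈ 528.26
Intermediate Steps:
O(y) = 1 (O(y) = (2*y)/((2*y)) = (2*y)*(1/(2*y)) = 1)
O(12 - 1*0)/(1/(490 + 42)) + 325/(-87) = 1/1/(490 + 42) + 325/(-87) = 1/1/532 + 325*(-1/87) = 1/(1/532) - 325/87 = 1*532 - 325/87 = 532 - 325/87 = 45959/87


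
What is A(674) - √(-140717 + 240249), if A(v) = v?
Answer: 674 - 2*√24883 ≈ 358.51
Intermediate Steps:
A(674) - √(-140717 + 240249) = 674 - √(-140717 + 240249) = 674 - √99532 = 674 - 2*√24883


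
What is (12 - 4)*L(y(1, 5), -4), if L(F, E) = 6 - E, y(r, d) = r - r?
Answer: 80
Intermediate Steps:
y(r, d) = 0
(12 - 4)*L(y(1, 5), -4) = (12 - 4)*(6 - 1*(-4)) = 8*(6 + 4) = 8*10 = 80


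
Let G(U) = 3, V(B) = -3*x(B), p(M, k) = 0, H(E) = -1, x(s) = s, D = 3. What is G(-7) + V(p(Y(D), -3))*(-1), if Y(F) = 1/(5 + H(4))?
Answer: 3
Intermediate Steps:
Y(F) = 1/4 (Y(F) = 1/(5 - 1) = 1/4)
V(B) = -3*B
G(-7) + V(p(Y(D), -3))*(-1) = 3 - 3*0*(-1) = 3 + 0*(-1) = 3 + 0 = 3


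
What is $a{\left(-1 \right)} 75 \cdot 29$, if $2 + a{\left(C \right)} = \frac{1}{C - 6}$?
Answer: $- \frac{32625}{7} \approx -4660.7$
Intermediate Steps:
$a{\left(C \right)} = -2 + \frac{1}{-6 + C}$ ($a{\left(C \right)} = -2 + \frac{1}{C - 6} = -2 + \frac{1}{-6 + C}$)
$a{\left(-1 \right)} 75 \cdot 29 = \frac{13 - -2}{-6 - 1} \cdot 75 \cdot 29 = \frac{13 + 2}{-7} \cdot 75 \cdot 29 = \left(- \frac{1}{7}\right) 15 \cdot 75 \cdot 29 = \left(- \frac{15}{7}\right) 75 \cdot 29 = \left(- \frac{1125}{7}\right) 29 = - \frac{32625}{7}$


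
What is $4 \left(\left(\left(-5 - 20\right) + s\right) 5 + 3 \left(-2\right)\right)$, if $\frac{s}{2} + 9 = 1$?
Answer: $-844$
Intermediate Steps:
$s = -16$ ($s = -18 + 2 \cdot 1 = -18 + 2 = -16$)
$4 \left(\left(\left(-5 - 20\right) + s\right) 5 + 3 \left(-2\right)\right) = 4 \left(\left(\left(-5 - 20\right) - 16\right) 5 + 3 \left(-2\right)\right) = 4 \left(\left(\left(-5 - 20\right) - 16\right) 5 - 6\right) = 4 \left(\left(-25 - 16\right) 5 - 6\right) = 4 \left(\left(-41\right) 5 - 6\right) = 4 \left(-205 - 6\right) = 4 \left(-211\right) = -844$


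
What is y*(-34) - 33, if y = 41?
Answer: -1427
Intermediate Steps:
y*(-34) - 33 = 41*(-34) - 33 = -1394 - 33 = -1427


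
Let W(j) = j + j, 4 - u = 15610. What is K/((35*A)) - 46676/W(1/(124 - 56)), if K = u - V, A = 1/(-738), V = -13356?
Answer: -10776788/7 ≈ -1.5395e+6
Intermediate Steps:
u = -15606 (u = 4 - 1*15610 = 4 - 15610 = -15606)
W(j) = 2*j
A = -1/738 ≈ -0.0013550
K = -2250 (K = -15606 - 1*(-13356) = -15606 + 13356 = -2250)
K/((35*A)) - 46676/W(1/(124 - 56)) = -2250/(35*(-1/738)) - 46676/(2/(124 - 56)) = -2250/(-35/738) - 46676/(2/68) = -2250*(-738/35) - 46676/(2*(1/68)) = 332100/7 - 46676/1/34 = 332100/7 - 46676*34 = 332100/7 - 1586984 = -10776788/7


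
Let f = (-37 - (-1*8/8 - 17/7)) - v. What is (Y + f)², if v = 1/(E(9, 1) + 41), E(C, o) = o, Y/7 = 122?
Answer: 1187284849/1764 ≈ 6.7306e+5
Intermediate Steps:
Y = 854 (Y = 7*122 = 854)
v = 1/42 (v = 1/(1 + 41) = 1/42 ≈ 0.023810)
f = -1411/42 (f = (-37 - (-1*8/8 - 17/7)) - 1*1/42 = (-37 - (-8*⅛ - 17*⅐)) - 1/42 = (-37 - (-1 - 17/7)) - 1/42 = (-37 - 1*(-24/7)) - 1/42 = (-37 + 24/7) - 1/42 = -235/7 - 1/42 = -1411/42 ≈ -33.595)
(Y + f)² = (854 - 1411/42)² = (34457/42)² = 1187284849/1764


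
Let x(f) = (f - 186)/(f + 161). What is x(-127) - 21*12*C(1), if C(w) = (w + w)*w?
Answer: -17449/34 ≈ -513.21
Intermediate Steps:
C(w) = 2*w² (C(w) = (2*w)*w = 2*w²)
x(f) = (-186 + f)/(161 + f)
x(-127) - 21*12*C(1) = (-186 - 127)/(161 - 127) - 21*12*2*1² = -313/34 - 252*2*1 = (1/34)*(-313) - 252*2 = -313/34 - 1*504 = -313/34 - 504 = -17449/34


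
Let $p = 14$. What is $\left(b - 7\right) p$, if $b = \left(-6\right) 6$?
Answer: $-602$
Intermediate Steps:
$b = -36$
$\left(b - 7\right) p = \left(-36 - 7\right) 14 = \left(-43\right) 14 = -602$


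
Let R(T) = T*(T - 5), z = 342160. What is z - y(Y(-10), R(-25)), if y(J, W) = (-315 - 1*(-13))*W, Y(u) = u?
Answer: 568660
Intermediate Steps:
R(T) = T*(-5 + T)
y(J, W) = -302*W (y(J, W) = (-315 + 13)*W = -302*W)
z - y(Y(-10), R(-25)) = 342160 - (-302)*(-25*(-5 - 25)) = 342160 - (-302)*(-25*(-30)) = 342160 - (-302)*750 = 342160 - 1*(-226500) = 342160 + 226500 = 568660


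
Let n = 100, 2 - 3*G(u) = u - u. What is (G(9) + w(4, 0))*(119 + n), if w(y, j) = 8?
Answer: 1898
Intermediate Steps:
G(u) = ⅔ (G(u) = ⅔ - (u - u)/3 = ⅔ - ⅓*0 = ⅔ + 0 = ⅔)
(G(9) + w(4, 0))*(119 + n) = (⅔ + 8)*(119 + 100) = (26/3)*219 = 1898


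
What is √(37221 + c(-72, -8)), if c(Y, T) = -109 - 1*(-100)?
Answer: 2*√9303 ≈ 192.90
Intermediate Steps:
c(Y, T) = -9 (c(Y, T) = -109 + 100 = -9)
√(37221 + c(-72, -8)) = √(37221 - 9) = √37212 = 2*√9303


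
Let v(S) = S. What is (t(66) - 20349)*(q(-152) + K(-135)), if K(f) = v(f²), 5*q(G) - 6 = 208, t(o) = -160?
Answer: -1873271551/5 ≈ -3.7465e+8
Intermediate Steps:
q(G) = 214/5 (q(G) = 6/5 + (⅕)*208 = 6/5 + 208/5 = 214/5)
K(f) = f²
(t(66) - 20349)*(q(-152) + K(-135)) = (-160 - 20349)*(214/5 + (-135)²) = -20509*(214/5 + 18225) = -20509*91339/5 = -1873271551/5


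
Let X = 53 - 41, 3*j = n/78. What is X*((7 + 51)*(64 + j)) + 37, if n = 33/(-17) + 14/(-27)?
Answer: 797913517/17901 ≈ 44574.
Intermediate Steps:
n = -1129/459 (n = 33*(-1/17) + 14*(-1/27) = -33/17 - 14/27 = -1129/459 ≈ -2.4597)
j = -1129/107406 (j = (-1129/459/78)/3 = (-1129/459*1/78)/3 = (⅓)*(-1129/35802) = -1129/107406 ≈ -0.010512)
X = 12
X*((7 + 51)*(64 + j)) + 37 = 12*((7 + 51)*(64 - 1129/107406)) + 37 = 12*(58*(6872855/107406)) + 37 = 12*(199312795/53703) + 37 = 797251180/17901 + 37 = 797913517/17901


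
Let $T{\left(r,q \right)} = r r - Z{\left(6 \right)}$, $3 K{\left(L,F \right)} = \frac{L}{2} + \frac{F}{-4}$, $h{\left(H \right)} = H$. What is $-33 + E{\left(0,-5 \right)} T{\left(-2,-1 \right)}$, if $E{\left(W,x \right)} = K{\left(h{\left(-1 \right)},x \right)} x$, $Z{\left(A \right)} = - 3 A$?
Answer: $- \frac{121}{2} \approx -60.5$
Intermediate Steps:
$K{\left(L,F \right)} = - \frac{F}{12} + \frac{L}{6}$ ($K{\left(L,F \right)} = \frac{\frac{L}{2} + \frac{F}{-4}}{3} = \frac{L \frac{1}{2} + F \left(- \frac{1}{4}\right)}{3} = \frac{\frac{L}{2} - \frac{F}{4}}{3} = - \frac{F}{12} + \frac{L}{6}$)
$E{\left(W,x \right)} = x \left(- \frac{1}{6} - \frac{x}{12}\right)$ ($E{\left(W,x \right)} = \left(- \frac{x}{12} + \frac{1}{6} \left(-1\right)\right) x = \left(- \frac{x}{12} - \frac{1}{6}\right) x = \left(- \frac{1}{6} - \frac{x}{12}\right) x = x \left(- \frac{1}{6} - \frac{x}{12}\right)$)
$T{\left(r,q \right)} = 18 + r^{2}$ ($T{\left(r,q \right)} = r r - \left(-3\right) 6 = r^{2} - -18 = r^{2} + 18 = 18 + r^{2}$)
$-33 + E{\left(0,-5 \right)} T{\left(-2,-1 \right)} = -33 + \left(- \frac{1}{12}\right) \left(-5\right) \left(2 - 5\right) \left(18 + \left(-2\right)^{2}\right) = -33 + \left(- \frac{1}{12}\right) \left(-5\right) \left(-3\right) \left(18 + 4\right) = -33 - \frac{55}{2} = - \frac{121}{2}$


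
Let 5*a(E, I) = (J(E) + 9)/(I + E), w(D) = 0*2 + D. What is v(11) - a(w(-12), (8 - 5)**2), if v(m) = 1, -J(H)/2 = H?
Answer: 16/5 ≈ 3.2000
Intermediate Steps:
J(H) = -2*H
w(D) = D (w(D) = 0 + D = D)
a(E, I) = (9 - 2*E)/(5*(E + I)) (a(E, I) = ((-2*E + 9)/(I + E))/5 = ((9 - 2*E)/(E + I))/5 = (9 - 2*E)/(5*(E + I)))
v(11) - a(w(-12), (8 - 5)**2) = 1 - (9 - 2*(-12))/(5*(-12 + (8 - 5)**2)) = 1 - (9 + 24)/(5*(-12 + 3**2)) = 1 - 33/(5*(-12 + 9)) = 1 - 33/(5*(-3)) = 1 - (-1)*33/(5*3) = 1 - 1*(-11/5) = 1 + 11/5 = 16/5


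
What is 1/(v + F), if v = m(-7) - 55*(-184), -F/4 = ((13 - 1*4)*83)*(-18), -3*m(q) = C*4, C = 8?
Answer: 3/191680 ≈ 1.5651e-5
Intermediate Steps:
m(q) = -32/3 (m(q) = -8*4/3 = -1/3*32 = -32/3)
F = 53784 (F = -4*(13 - 1*4)*83*(-18) = -4*(13 - 4)*83*(-18) = -4*9*83*(-18) = -2988*(-18) = -4*(-13446) = 53784)
v = 30328/3 (v = -32/3 - 55*(-184) = -32/3 + 10120 = 30328/3 ≈ 10109.)
1/(v + F) = 1/(30328/3 + 53784) = 1/(191680/3) = 3/191680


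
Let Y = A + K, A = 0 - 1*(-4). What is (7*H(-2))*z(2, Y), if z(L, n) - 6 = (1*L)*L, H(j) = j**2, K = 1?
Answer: 280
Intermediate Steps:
A = 4 (A = 0 + 4 = 4)
Y = 5 (Y = 4 + 1 = 5)
z(L, n) = 6 + L**2 (z(L, n) = 6 + (1*L)*L = 6 + L*L = 6 + L**2)
(7*H(-2))*z(2, Y) = (7*(-2)**2)*(6 + 2**2) = (7*4)*(6 + 4) = 28*10 = 280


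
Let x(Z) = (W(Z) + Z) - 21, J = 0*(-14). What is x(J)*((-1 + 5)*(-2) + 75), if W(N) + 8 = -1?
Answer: -2010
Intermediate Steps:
W(N) = -9 (W(N) = -8 - 1 = -9)
J = 0
x(Z) = -30 + Z (x(Z) = (-9 + Z) - 21 = -30 + Z)
x(J)*((-1 + 5)*(-2) + 75) = (-30 + 0)*((-1 + 5)*(-2) + 75) = -30*(4*(-2) + 75) = -30*(-8 + 75) = -30*67 = -2010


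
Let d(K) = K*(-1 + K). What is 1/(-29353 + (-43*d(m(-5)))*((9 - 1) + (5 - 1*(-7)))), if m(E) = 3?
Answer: -1/34513 ≈ -2.8975e-5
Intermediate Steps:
1/(-29353 + (-43*d(m(-5)))*((9 - 1) + (5 - 1*(-7)))) = 1/(-29353 + (-129*(-1 + 3))*((9 - 1) + (5 - 1*(-7)))) = 1/(-29353 + (-129*2)*(8 + (5 + 7))) = 1/(-29353 + (-43*6)*(8 + 12)) = 1/(-29353 - 258*20) = 1/(-29353 - 5160) = 1/(-34513) = -1/34513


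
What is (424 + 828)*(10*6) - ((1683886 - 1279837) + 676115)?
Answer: -1005044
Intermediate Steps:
(424 + 828)*(10*6) - ((1683886 - 1279837) + 676115) = 1252*60 - (404049 + 676115) = 75120 - 1*1080164 = 75120 - 1080164 = -1005044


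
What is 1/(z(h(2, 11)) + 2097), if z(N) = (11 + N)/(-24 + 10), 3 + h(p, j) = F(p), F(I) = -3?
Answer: 14/29353 ≈ 0.00047695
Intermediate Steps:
h(p, j) = -6 (h(p, j) = -3 - 3 = -6)
z(N) = -11/14 - N/14 (z(N) = (11 + N)/(-14) = (11 + N)*(-1/14) = -11/14 - N/14)
1/(z(h(2, 11)) + 2097) = 1/((-11/14 - 1/14*(-6)) + 2097) = 1/((-11/14 + 3/7) + 2097) = 1/(-5/14 + 2097) = 1/(29353/14) = 14/29353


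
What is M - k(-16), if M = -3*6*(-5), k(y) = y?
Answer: 106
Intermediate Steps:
M = 90 (M = -18*(-5) = 90)
M - k(-16) = 90 - 1*(-16) = 90 + 16 = 106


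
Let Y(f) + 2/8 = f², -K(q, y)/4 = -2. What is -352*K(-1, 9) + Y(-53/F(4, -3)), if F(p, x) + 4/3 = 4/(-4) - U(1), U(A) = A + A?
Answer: -1802661/676 ≈ -2666.7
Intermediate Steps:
K(q, y) = 8 (K(q, y) = -4*(-2) = 8)
U(A) = 2*A
F(p, x) = -13/3 (F(p, x) = -4/3 + (4/(-4) - 2) = -4/3 + (4*(-¼) - 1*2) = -4/3 + (-1 - 2) = -4/3 - 3 = -13/3)
Y(f) = -¼ + f²
-352*K(-1, 9) + Y(-53/F(4, -3)) = -352*8 + (-¼ + (-53/(-13/3))²) = -2816 + (-¼ + (-53*(-3/13))²) = -2816 + (-¼ + (159/13)²) = -2816 + (-¼ + 25281/169) = -2816 + 100955/676 = -1802661/676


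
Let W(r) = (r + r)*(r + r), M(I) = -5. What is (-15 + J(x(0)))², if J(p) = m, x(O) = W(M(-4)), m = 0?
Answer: 225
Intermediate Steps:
W(r) = 4*r² (W(r) = (2*r)*(2*r) = 4*r²)
x(O) = 100 (x(O) = 4*(-5)² = 4*25 = 100)
J(p) = 0
(-15 + J(x(0)))² = (-15 + 0)² = (-15)² = 225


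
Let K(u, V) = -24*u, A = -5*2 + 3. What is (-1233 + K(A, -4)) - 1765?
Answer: -2830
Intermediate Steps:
A = -7 (A = -10 + 3 = -7)
(-1233 + K(A, -4)) - 1765 = (-1233 - 24*(-7)) - 1765 = (-1233 + 168) - 1765 = -1065 - 1765 = -2830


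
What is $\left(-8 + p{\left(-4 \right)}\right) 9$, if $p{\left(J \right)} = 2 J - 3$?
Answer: $-171$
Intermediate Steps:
$p{\left(J \right)} = -3 + 2 J$
$\left(-8 + p{\left(-4 \right)}\right) 9 = \left(-8 + \left(-3 + 2 \left(-4\right)\right)\right) 9 = \left(-8 - 11\right) 9 = \left(-19\right) 9 = -171$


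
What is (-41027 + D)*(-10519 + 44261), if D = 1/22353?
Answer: -30943996275260/22353 ≈ -1.3843e+9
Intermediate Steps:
D = 1/22353 ≈ 4.4737e-5
(-41027 + D)*(-10519 + 44261) = (-41027 + 1/22353)*(-10519 + 44261) = -917076530/22353*33742 = -30943996275260/22353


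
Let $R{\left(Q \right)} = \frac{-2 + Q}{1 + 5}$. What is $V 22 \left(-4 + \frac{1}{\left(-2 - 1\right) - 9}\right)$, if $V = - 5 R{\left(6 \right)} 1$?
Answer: $\frac{2695}{9} \approx 299.44$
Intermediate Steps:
$R{\left(Q \right)} = - \frac{1}{3} + \frac{Q}{6}$ ($R{\left(Q \right)} = \frac{-2 + Q}{6} = \left(-2 + Q\right) \frac{1}{6} = - \frac{1}{3} + \frac{Q}{6}$)
$V = - \frac{10}{3}$ ($V = - 5 \left(- \frac{1}{3} + \frac{1}{6} \cdot 6\right) 1 = - 5 \left(- \frac{1}{3} + 1\right) 1 = \left(-5\right) \frac{2}{3} \cdot 1 = \left(- \frac{10}{3}\right) 1 = - \frac{10}{3} \approx -3.3333$)
$V 22 \left(-4 + \frac{1}{\left(-2 - 1\right) - 9}\right) = \left(- \frac{10}{3}\right) 22 \left(-4 + \frac{1}{\left(-2 - 1\right) - 9}\right) = - \frac{220 \left(-4 + \frac{1}{\left(-2 - 1\right) - 9}\right)}{3} = - \frac{220 \left(-4 + \frac{1}{-3 - 9}\right)}{3} = - \frac{220 \left(-4 + \frac{1}{-12}\right)}{3} = - \frac{220 \left(-4 - \frac{1}{12}\right)}{3} = \left(- \frac{220}{3}\right) \left(- \frac{49}{12}\right) = \frac{2695}{9}$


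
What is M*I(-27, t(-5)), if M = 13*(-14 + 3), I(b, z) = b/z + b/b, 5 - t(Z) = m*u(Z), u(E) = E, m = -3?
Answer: -5291/10 ≈ -529.10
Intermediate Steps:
t(Z) = 5 + 3*Z (t(Z) = 5 - (-3)*Z = 5 + 3*Z)
I(b, z) = 1 + b/z (I(b, z) = b/z + 1 = 1 + b/z)
M = -143 (M = 13*(-11) = -143)
M*I(-27, t(-5)) = -143*(-27 + (5 + 3*(-5)))/(5 + 3*(-5)) = -143*(-27 + (5 - 15))/(5 - 15) = -143*(-27 - 10)/(-10) = -(-143)*(-37)/10 = -143*37/10 = -5291/10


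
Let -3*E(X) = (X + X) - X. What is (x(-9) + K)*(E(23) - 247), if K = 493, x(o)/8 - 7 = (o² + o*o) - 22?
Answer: -1275116/3 ≈ -4.2504e+5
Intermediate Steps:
x(o) = -120 + 16*o² (x(o) = 56 + 8*((o² + o*o) - 22) = 56 + 8*((o² + o²) - 22) = 56 + 8*(2*o² - 22) = 56 + 8*(-22 + 2*o²) = 56 + (-176 + 16*o²) = -120 + 16*o²)
E(X) = -X/3 (E(X) = -((X + X) - X)/3 = -(2*X - X)/3 = -X/3)
(x(-9) + K)*(E(23) - 247) = ((-120 + 16*(-9)²) + 493)*(-⅓*23 - 247) = ((-120 + 16*81) + 493)*(-23/3 - 247) = ((-120 + 1296) + 493)*(-764/3) = (1176 + 493)*(-764/3) = 1669*(-764/3) = -1275116/3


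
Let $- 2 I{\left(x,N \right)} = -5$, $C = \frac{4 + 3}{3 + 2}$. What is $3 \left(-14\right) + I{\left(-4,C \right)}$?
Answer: $- \frac{79}{2} \approx -39.5$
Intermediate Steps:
$C = \frac{7}{5} \approx 1.4$
$I{\left(x,N \right)} = \frac{5}{2}$ ($I{\left(x,N \right)} = \left(- \frac{1}{2}\right) \left(-5\right) = \frac{5}{2}$)
$3 \left(-14\right) + I{\left(-4,C \right)} = 3 \left(-14\right) + \frac{5}{2} = -42 + \frac{5}{2} = - \frac{79}{2}$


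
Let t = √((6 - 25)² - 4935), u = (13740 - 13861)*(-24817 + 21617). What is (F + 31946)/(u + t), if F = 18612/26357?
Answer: 163014943062400/1975771385718459 - 421009667*I*√4574/1975771385718459 ≈ 0.082507 - 1.4411e-5*I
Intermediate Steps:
F = 18612/26357 (F = 18612*(1/26357) = 18612/26357 ≈ 0.70615)
u = 387200 (u = -121*(-3200) = 387200)
t = I*√4574 (t = √((-19)² - 4935) = √(361 - 4935) = √(-4574) = I*√4574 ≈ 67.631*I)
(F + 31946)/(u + t) = (18612/26357 + 31946)/(387200 + I*√4574) = 842019334/(26357*(387200 + I*√4574))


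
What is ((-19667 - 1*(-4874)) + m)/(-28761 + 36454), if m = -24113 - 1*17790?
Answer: -56696/7693 ≈ -7.3698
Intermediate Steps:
m = -41903 (m = -24113 - 17790 = -41903)
((-19667 - 1*(-4874)) + m)/(-28761 + 36454) = ((-19667 - 1*(-4874)) - 41903)/(-28761 + 36454) = ((-19667 + 4874) - 41903)/7693 = (-14793 - 41903)*(1/7693) = -56696*1/7693 = -56696/7693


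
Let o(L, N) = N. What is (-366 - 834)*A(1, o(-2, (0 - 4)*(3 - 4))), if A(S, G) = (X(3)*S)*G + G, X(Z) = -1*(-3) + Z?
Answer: -33600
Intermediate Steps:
X(Z) = 3 + Z
A(S, G) = G + 6*G*S (A(S, G) = ((3 + 3)*S)*G + G = (6*S)*G + G = 6*G*S + G = G + 6*G*S)
(-366 - 834)*A(1, o(-2, (0 - 4)*(3 - 4))) = (-366 - 834)*(((0 - 4)*(3 - 4))*(1 + 6*1)) = -1200*(-4*(-1))*(1 + 6) = -4800*7 = -1200*28 = -33600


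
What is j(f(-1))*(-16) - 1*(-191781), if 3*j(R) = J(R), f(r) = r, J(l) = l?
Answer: 575359/3 ≈ 1.9179e+5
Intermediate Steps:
j(R) = R/3
j(f(-1))*(-16) - 1*(-191781) = ((⅓)*(-1))*(-16) - 1*(-191781) = -⅓*(-16) + 191781 = 16/3 + 191781 = 575359/3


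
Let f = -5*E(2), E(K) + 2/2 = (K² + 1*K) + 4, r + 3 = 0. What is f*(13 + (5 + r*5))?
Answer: -135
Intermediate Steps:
r = -3 (r = -3 + 0 = -3)
E(K) = 3 + K + K² (E(K) = -1 + ((K² + 1*K) + 4) = -1 + ((K² + K) + 4) = -1 + ((K + K²) + 4) = -1 + (4 + K + K²) = 3 + K + K²)
f = -45 (f = -5*(3 + 2 + 2²) = -5*(3 + 2 + 4) = -5*9 = -45)
f*(13 + (5 + r*5)) = -45*(13 + (5 - 3*5)) = -45*(13 + (5 - 15)) = -45*(13 - 10) = -45*3 = -135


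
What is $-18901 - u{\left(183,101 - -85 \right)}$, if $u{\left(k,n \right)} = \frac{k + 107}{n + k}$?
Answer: $- \frac{6974759}{369} \approx -18902.0$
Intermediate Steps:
$u{\left(k,n \right)} = \frac{107 + k}{k + n}$
$-18901 - u{\left(183,101 - -85 \right)} = -18901 - \frac{107 + 183}{183 + \left(101 - -85\right)} = -18901 - \frac{1}{183 + \left(101 + 85\right)} 290 = -18901 - \frac{1}{183 + 186} \cdot 290 = -18901 - \frac{1}{369} \cdot 290 = -18901 - \frac{290}{369} = - \frac{6974759}{369}$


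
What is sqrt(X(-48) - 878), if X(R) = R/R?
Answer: I*sqrt(877) ≈ 29.614*I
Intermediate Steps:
X(R) = 1
sqrt(X(-48) - 878) = sqrt(1 - 878) = sqrt(-877) = I*sqrt(877)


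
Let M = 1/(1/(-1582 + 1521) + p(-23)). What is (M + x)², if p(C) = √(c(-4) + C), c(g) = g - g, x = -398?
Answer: (-13556478851*I + 22287204*√23)/(2*(-42791*I + 61*√23)) ≈ 1.584e+5 + 165.98*I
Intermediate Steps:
c(g) = 0
p(C) = √C (p(C) = √(0 + C) = √C)
M = 1/(-1/61 + I*√23) (M = 1/(1/(-1582 + 1521) + √(-23)) = 1/(1/(-61) + I*√23) = 1/(-1/61 + I*√23) ≈ -0.0007128 - 0.20851*I)
(M + x)² = ((-61/85584 - 3721*I*√23/85584) - 398)² = (-34062493/85584 - 3721*I*√23/85584)²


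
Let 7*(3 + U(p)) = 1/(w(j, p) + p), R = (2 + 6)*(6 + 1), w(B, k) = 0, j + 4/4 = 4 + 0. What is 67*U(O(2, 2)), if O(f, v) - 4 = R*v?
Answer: -163145/812 ≈ -200.92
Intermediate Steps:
j = 3 (j = -1 + (4 + 0) = -1 + 4 = 3)
R = 56 (R = 8*7 = 56)
O(f, v) = 4 + 56*v
U(p) = -3 + 1/(7*p) (U(p) = -3 + 1/(7*(0 + p)) = -3 + 1/(7*p))
67*U(O(2, 2)) = 67*(-3 + 1/(7*(4 + 56*2))) = 67*(-3 + 1/(7*(4 + 112))) = 67*(-3 + (⅐)/116) = 67*(-3 + (⅐)*(1/116)) = 67*(-3 + 1/812) = 67*(-2435/812) = -163145/812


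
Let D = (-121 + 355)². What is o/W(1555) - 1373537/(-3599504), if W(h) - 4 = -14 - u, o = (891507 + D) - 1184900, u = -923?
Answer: -857720796767/3286347152 ≈ -261.00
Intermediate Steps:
D = 54756 (D = 234² = 54756)
o = -238637 (o = (891507 + 54756) - 1184900 = 946263 - 1184900 = -238637)
W(h) = 913 (W(h) = 4 + (-14 - 1*(-923)) = 4 + (-14 + 923) = 4 + 909 = 913)
o/W(1555) - 1373537/(-3599504) = -238637/913 - 1373537/(-3599504) = -238637*1/913 - 1373537*(-1/3599504) = -238637/913 + 1373537/3599504 = -857720796767/3286347152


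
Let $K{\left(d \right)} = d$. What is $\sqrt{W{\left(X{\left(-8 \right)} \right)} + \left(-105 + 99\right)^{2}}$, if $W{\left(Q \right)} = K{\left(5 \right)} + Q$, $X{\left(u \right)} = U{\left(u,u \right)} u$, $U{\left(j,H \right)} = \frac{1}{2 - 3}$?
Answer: $7$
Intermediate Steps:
$U{\left(j,H \right)} = -1$ ($U{\left(j,H \right)} = \frac{1}{-1} = -1$)
$X{\left(u \right)} = - u$
$W{\left(Q \right)} = 5 + Q$
$\sqrt{W{\left(X{\left(-8 \right)} \right)} + \left(-105 + 99\right)^{2}} = \sqrt{\left(5 - -8\right) + \left(-105 + 99\right)^{2}} = \sqrt{\left(5 + 8\right) + \left(-6\right)^{2}} = \sqrt{13 + 36} = \sqrt{49} = 7$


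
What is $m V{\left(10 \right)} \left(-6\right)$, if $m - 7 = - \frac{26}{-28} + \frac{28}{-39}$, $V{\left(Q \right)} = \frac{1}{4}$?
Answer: $- \frac{3937}{364} \approx -10.816$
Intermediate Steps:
$V{\left(Q \right)} = \frac{1}{4}$
$m = \frac{3937}{546}$ ($m = 7 + \left(- \frac{26}{-28} + \frac{28}{-39}\right) = 7 + \left(\left(-26\right) \left(- \frac{1}{28}\right) + 28 \left(- \frac{1}{39}\right)\right) = 7 + \left(\frac{13}{14} - \frac{28}{39}\right) = 7 + \frac{115}{546} = \frac{3937}{546} \approx 7.2106$)
$m V{\left(10 \right)} \left(-6\right) = \frac{3937}{546} \cdot \frac{1}{4} \left(-6\right) = \frac{3937}{2184} \left(-6\right) = - \frac{3937}{364}$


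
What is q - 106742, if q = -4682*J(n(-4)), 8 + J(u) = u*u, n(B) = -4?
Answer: -144198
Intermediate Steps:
J(u) = -8 + u**2 (J(u) = -8 + u*u = -8 + u**2)
q = -37456 (q = -4682*(-8 + (-4)**2) = -4682*(-8 + 16) = -4682*8 = -37456)
q - 106742 = -37456 - 106742 = -144198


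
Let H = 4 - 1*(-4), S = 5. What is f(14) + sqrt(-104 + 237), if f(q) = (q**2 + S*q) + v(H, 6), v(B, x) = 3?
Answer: 269 + sqrt(133) ≈ 280.53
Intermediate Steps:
H = 8 (H = 4 + 4 = 8)
f(q) = 3 + q**2 + 5*q (f(q) = (q**2 + 5*q) + 3 = 3 + q**2 + 5*q)
f(14) + sqrt(-104 + 237) = (3 + 14**2 + 5*14) + sqrt(-104 + 237) = (3 + 196 + 70) + sqrt(133) = 269 + sqrt(133)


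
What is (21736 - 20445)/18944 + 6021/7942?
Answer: 62157473/75226624 ≈ 0.82627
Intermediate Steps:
(21736 - 20445)/18944 + 6021/7942 = 1291*(1/18944) + 6021*(1/7942) = 1291/18944 + 6021/7942 = 62157473/75226624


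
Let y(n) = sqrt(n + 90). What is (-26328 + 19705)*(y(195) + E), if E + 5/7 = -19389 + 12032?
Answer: 341110992/7 - 6623*sqrt(285) ≈ 4.8618e+7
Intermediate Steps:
y(n) = sqrt(90 + n)
E = -51504/7 (E = -5/7 + (-19389 + 12032) = -5/7 - 7357 = -51504/7 ≈ -7357.7)
(-26328 + 19705)*(y(195) + E) = (-26328 + 19705)*(sqrt(90 + 195) - 51504/7) = -6623*(sqrt(285) - 51504/7) = -6623*(-51504/7 + sqrt(285)) = 341110992/7 - 6623*sqrt(285)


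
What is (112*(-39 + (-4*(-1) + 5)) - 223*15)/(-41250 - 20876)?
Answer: 6705/62126 ≈ 0.10793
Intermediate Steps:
(112*(-39 + (-4*(-1) + 5)) - 223*15)/(-41250 - 20876) = (112*(-39 + (4 + 5)) - 3345)/(-62126) = (112*(-39 + 9) - 3345)*(-1/62126) = (112*(-30) - 3345)*(-1/62126) = (-3360 - 3345)*(-1/62126) = -6705*(-1/62126) = 6705/62126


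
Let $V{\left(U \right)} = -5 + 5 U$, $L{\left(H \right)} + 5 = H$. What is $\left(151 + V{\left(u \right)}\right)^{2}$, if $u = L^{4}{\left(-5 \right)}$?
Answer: $2514621316$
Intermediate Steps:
$L{\left(H \right)} = -5 + H$
$u = 10000$ ($u = \left(-5 - 5\right)^{4} = \left(-10\right)^{4} = 10000$)
$\left(151 + V{\left(u \right)}\right)^{2} = \left(151 + \left(-5 + 5 \cdot 10000\right)\right)^{2} = \left(151 + \left(-5 + 50000\right)\right)^{2} = \left(151 + 49995\right)^{2} = 50146^{2} = 2514621316$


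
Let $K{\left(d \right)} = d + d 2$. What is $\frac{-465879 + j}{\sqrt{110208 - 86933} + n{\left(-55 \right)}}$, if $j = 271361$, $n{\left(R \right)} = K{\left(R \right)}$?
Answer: $\frac{3209547}{395} + \frac{680813 \sqrt{19}}{395} \approx 15638.0$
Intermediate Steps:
$K{\left(d \right)} = 3 d$ ($K{\left(d \right)} = d + 2 d = 3 d$)
$n{\left(R \right)} = 3 R$
$\frac{-465879 + j}{\sqrt{110208 - 86933} + n{\left(-55 \right)}} = \frac{-465879 + 271361}{\sqrt{110208 - 86933} + 3 \left(-55\right)} = - \frac{194518}{\sqrt{23275} - 165} = - \frac{194518}{35 \sqrt{19} - 165} = - \frac{194518}{-165 + 35 \sqrt{19}}$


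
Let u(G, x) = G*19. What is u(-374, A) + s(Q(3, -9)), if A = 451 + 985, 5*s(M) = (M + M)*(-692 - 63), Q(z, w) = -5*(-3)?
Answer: -11636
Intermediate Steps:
Q(z, w) = 15
s(M) = -302*M (s(M) = ((M + M)*(-692 - 63))/5 = ((2*M)*(-755))/5 = (-1510*M)/5 = -302*M)
A = 1436
u(G, x) = 19*G
u(-374, A) + s(Q(3, -9)) = 19*(-374) - 302*15 = -7106 - 4530 = -11636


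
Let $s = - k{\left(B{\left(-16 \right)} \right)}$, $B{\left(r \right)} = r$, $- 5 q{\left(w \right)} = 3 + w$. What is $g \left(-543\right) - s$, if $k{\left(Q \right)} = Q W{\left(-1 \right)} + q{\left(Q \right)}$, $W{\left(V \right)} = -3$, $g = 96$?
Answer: $- \frac{260387}{5} \approx -52077.0$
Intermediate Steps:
$q{\left(w \right)} = - \frac{3}{5} - \frac{w}{5}$ ($q{\left(w \right)} = - \frac{3 + w}{5} = - \frac{3}{5} - \frac{w}{5}$)
$k{\left(Q \right)} = - \frac{3}{5} - \frac{16 Q}{5}$ ($k{\left(Q \right)} = Q \left(-3\right) - \left(\frac{3}{5} + \frac{Q}{5}\right) = - 3 Q - \left(\frac{3}{5} + \frac{Q}{5}\right) = - \frac{3}{5} - \frac{16 Q}{5}$)
$s = - \frac{253}{5}$ ($s = - (- \frac{3}{5} - - \frac{256}{5}) = - (- \frac{3}{5} + \frac{256}{5}) = \left(-1\right) \frac{253}{5} = - \frac{253}{5} \approx -50.6$)
$g \left(-543\right) - s = 96 \left(-543\right) - - \frac{253}{5} = -52128 + \frac{253}{5} = - \frac{260387}{5}$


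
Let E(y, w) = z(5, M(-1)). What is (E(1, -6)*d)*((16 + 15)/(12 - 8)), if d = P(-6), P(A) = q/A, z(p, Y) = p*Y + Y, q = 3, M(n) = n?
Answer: 93/4 ≈ 23.250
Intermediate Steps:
z(p, Y) = Y + Y*p (z(p, Y) = Y*p + Y = Y + Y*p)
P(A) = 3/A
E(y, w) = -6 (E(y, w) = -(1 + 5) = -1*6 = -6)
d = -½ (d = 3/(-6) = 3*(-⅙) = -½ ≈ -0.50000)
(E(1, -6)*d)*((16 + 15)/(12 - 8)) = (-6*(-½))*((16 + 15)/(12 - 8)) = 3*(31/4) = 93/4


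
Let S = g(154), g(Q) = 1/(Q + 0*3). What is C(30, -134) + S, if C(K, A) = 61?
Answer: 9395/154 ≈ 61.006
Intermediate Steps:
g(Q) = 1/Q (g(Q) = 1/(Q + 0) = 1/Q)
S = 1/154 ≈ 0.0064935
C(30, -134) + S = 61 + 1/154 = 9395/154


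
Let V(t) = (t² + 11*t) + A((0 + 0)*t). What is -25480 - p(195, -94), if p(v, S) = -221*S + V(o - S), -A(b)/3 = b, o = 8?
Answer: -57780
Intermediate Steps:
A(b) = -3*b
V(t) = t² + 11*t (V(t) = (t² + 11*t) - 3*(0 + 0)*t = (t² + 11*t) - 0*t = (t² + 11*t) - 3*0 = (t² + 11*t) + 0 = t² + 11*t)
p(v, S) = -221*S + (8 - S)*(19 - S) (p(v, S) = -221*S + (8 - S)*(11 + (8 - S)) = -221*S + (8 - S)*(19 - S))
-25480 - p(195, -94) = -25480 - (152 + (-94)² - 248*(-94)) = -25480 - (152 + 8836 + 23312) = -25480 - 1*32300 = -25480 - 32300 = -57780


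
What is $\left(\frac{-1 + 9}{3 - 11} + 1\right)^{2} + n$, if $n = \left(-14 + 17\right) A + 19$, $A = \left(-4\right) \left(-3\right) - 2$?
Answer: $49$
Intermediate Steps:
$A = 10$ ($A = 12 - 2 = 10$)
$n = 49$ ($n = \left(-14 + 17\right) 10 + 19 = 3 \cdot 10 + 19 = 30 + 19 = 49$)
$\left(\frac{-1 + 9}{3 - 11} + 1\right)^{2} + n = \left(\frac{-1 + 9}{3 - 11} + 1\right)^{2} + 49 = \left(\frac{8}{-8} + 1\right)^{2} + 49 = \left(8 \left(- \frac{1}{8}\right) + 1\right)^{2} + 49 = \left(-1 + 1\right)^{2} + 49 = 0^{2} + 49 = 0 + 49 = 49$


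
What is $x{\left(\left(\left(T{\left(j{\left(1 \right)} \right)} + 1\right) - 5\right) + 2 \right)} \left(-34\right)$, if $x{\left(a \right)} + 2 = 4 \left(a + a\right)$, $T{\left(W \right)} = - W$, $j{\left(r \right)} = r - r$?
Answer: $612$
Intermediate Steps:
$j{\left(r \right)} = 0$
$x{\left(a \right)} = -2 + 8 a$ ($x{\left(a \right)} = -2 + 4 \left(a + a\right) = -2 + 4 \cdot 2 a = -2 + 8 a$)
$x{\left(\left(\left(T{\left(j{\left(1 \right)} \right)} + 1\right) - 5\right) + 2 \right)} \left(-34\right) = \left(-2 + 8 \left(\left(\left(\left(-1\right) 0 + 1\right) - 5\right) + 2\right)\right) \left(-34\right) = \left(-2 + 8 \left(\left(\left(0 + 1\right) - 5\right) + 2\right)\right) \left(-34\right) = \left(-2 + 8 \left(\left(1 - 5\right) + 2\right)\right) \left(-34\right) = \left(-2 + 8 \left(-4 + 2\right)\right) \left(-34\right) = \left(-2 + 8 \left(-2\right)\right) \left(-34\right) = \left(-2 - 16\right) \left(-34\right) = \left(-18\right) \left(-34\right) = 612$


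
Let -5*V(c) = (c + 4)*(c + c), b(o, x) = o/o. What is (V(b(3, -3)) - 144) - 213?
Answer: -359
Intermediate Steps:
b(o, x) = 1
V(c) = -2*c*(4 + c)/5 (V(c) = -(c + 4)*(c + c)/5 = -(4 + c)*2*c/5 = -2*c*(4 + c)/5)
(V(b(3, -3)) - 144) - 213 = (-⅖*1*(4 + 1) - 144) - 213 = (-⅖*1*5 - 144) - 213 = (-2 - 144) - 213 = -146 - 213 = -359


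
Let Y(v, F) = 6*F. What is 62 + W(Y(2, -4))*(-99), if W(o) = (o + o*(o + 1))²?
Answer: -27599554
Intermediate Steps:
W(o) = (o + o*(1 + o))²
62 + W(Y(2, -4))*(-99) = 62 + ((6*(-4))²*(2 + 6*(-4))²)*(-99) = 62 + ((-24)²*(2 - 24)²)*(-99) = 62 + (576*(-22)²)*(-99) = 62 + (576*484)*(-99) = 62 + 278784*(-99) = 62 - 27599616 = -27599554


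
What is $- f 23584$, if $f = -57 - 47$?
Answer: $2452736$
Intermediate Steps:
$f = -104$ ($f = -57 - 47 = -104$)
$- f 23584 = - \left(-104\right) 23584 = \left(-1\right) \left(-2452736\right) = 2452736$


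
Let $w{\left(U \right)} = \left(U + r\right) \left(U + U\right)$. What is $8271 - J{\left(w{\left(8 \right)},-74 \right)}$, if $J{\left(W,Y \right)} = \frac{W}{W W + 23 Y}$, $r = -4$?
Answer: $\frac{9900355}{1197} \approx 8271.0$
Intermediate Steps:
$w{\left(U \right)} = 2 U \left(-4 + U\right)$ ($w{\left(U \right)} = \left(U - 4\right) \left(U + U\right) = \left(-4 + U\right) 2 U = 2 U \left(-4 + U\right)$)
$J{\left(W,Y \right)} = \frac{W}{W^{2} + 23 Y}$
$8271 - J{\left(w{\left(8 \right)},-74 \right)} = 8271 - \frac{2 \cdot 8 \left(-4 + 8\right)}{\left(2 \cdot 8 \left(-4 + 8\right)\right)^{2} + 23 \left(-74\right)} = 8271 - \frac{2 \cdot 8 \cdot 4}{\left(2 \cdot 8 \cdot 4\right)^{2} - 1702} = 8271 - \frac{64}{64^{2} - 1702} = 8271 - \frac{64}{4096 - 1702} = 8271 - \frac{64}{2394} = 8271 - 64 \cdot \frac{1}{2394} = 8271 - \frac{32}{1197} = \frac{9900355}{1197}$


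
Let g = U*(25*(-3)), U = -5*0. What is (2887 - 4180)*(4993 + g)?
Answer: -6455949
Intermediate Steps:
U = 0
g = 0 (g = 0*(25*(-3)) = 0*(-75) = 0)
(2887 - 4180)*(4993 + g) = (2887 - 4180)*(4993 + 0) = -1293*4993 = -6455949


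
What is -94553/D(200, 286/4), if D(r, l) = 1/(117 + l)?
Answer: -35646481/2 ≈ -1.7823e+7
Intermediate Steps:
-94553/D(200, 286/4) = -94553/(1/(117 + 286/4)) = -94553/(1/(117 + 286*(¼))) = -94553/(1/(117 + 143/2)) = -94553/(1/(377/2)) = -94553/2/377 = -94553*377/2 = -35646481/2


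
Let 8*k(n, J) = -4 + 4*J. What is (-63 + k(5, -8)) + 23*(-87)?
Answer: -4137/2 ≈ -2068.5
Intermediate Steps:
k(n, J) = -½ + J/2 (k(n, J) = (-4 + 4*J)/8 = -½ + J/2)
(-63 + k(5, -8)) + 23*(-87) = (-63 + (-½ + (½)*(-8))) + 23*(-87) = (-63 + (-½ - 4)) - 2001 = (-63 - 9/2) - 2001 = -135/2 - 2001 = -4137/2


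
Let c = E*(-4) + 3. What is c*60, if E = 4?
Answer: -780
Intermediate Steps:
c = -13 (c = 4*(-4) + 3 = -16 + 3 = -13)
c*60 = -13*60 = -780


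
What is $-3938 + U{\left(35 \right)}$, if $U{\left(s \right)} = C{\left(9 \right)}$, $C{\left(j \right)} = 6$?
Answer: $-3932$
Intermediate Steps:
$U{\left(s \right)} = 6$
$-3938 + U{\left(35 \right)} = -3938 + 6 = -3932$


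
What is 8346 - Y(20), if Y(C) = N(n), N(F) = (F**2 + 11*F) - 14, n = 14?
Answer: 8010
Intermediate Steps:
N(F) = -14 + F**2 + 11*F
Y(C) = 336 (Y(C) = -14 + 14**2 + 11*14 = -14 + 196 + 154 = 336)
8346 - Y(20) = 8346 - 1*336 = 8346 - 336 = 8010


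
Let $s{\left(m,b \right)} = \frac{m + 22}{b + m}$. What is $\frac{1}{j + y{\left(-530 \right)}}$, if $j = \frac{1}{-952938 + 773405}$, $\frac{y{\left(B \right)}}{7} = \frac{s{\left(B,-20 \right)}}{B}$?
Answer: $- \frac{13083467375}{159677712} \approx -81.937$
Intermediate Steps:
$s{\left(m,b \right)} = \frac{22 + m}{b + m}$
$y{\left(B \right)} = \frac{7 \left(22 + B\right)}{B \left(-20 + B\right)}$ ($y{\left(B \right)} = 7 \frac{\frac{1}{-20 + B} \left(22 + B\right)}{B} = 7 \frac{22 + B}{B \left(-20 + B\right)} = \frac{7 \left(22 + B\right)}{B \left(-20 + B\right)}$)
$j = - \frac{1}{179533}$ ($j = \frac{1}{-179533} = - \frac{1}{179533} \approx -5.57 \cdot 10^{-6}$)
$\frac{1}{j + y{\left(-530 \right)}} = \frac{1}{- \frac{1}{179533} + \frac{7 \left(22 - 530\right)}{\left(-530\right) \left(-20 - 530\right)}} = \frac{1}{- \frac{1}{179533} + 7 \left(- \frac{1}{530}\right) \frac{1}{-550} \left(-508\right)} = \frac{1}{- \frac{1}{179533} + 7 \left(- \frac{1}{530}\right) \left(- \frac{1}{550}\right) \left(-508\right)} = \frac{1}{- \frac{1}{179533} - \frac{889}{72875}} = \frac{1}{- \frac{159677712}{13083467375}} = - \frac{13083467375}{159677712}$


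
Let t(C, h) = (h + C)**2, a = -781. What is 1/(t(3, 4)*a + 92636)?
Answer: 1/54367 ≈ 1.8394e-5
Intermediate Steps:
t(C, h) = (C + h)**2
1/(t(3, 4)*a + 92636) = 1/((3 + 4)**2*(-781) + 92636) = 1/(7**2*(-781) + 92636) = 1/(49*(-781) + 92636) = 1/(-38269 + 92636) = 1/54367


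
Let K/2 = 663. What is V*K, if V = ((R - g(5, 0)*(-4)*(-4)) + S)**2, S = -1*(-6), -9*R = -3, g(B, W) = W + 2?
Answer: 2620618/3 ≈ 8.7354e+5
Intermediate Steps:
K = 1326 (K = 2*663 = 1326)
g(B, W) = 2 + W
R = 1/3 (R = -1/9*(-3) = 1/3 ≈ 0.33333)
S = 6
V = 5929/9 (V = ((1/3 - (2 + 0)*(-4)*(-4)) + 6)**2 = ((1/3 - 2*(-4)*(-4)) + 6)**2 = ((1/3 - (-8)*(-4)) + 6)**2 = ((1/3 - 1*32) + 6)**2 = ((1/3 - 32) + 6)**2 = (-95/3 + 6)**2 = (-77/3)**2 = 5929/9 ≈ 658.78)
V*K = (5929/9)*1326 = 2620618/3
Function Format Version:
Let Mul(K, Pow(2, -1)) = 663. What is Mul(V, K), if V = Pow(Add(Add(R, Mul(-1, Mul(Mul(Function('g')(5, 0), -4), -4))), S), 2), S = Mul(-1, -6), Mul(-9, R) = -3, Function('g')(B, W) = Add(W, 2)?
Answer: Rational(2620618, 3) ≈ 8.7354e+5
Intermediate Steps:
K = 1326 (K = Mul(2, 663) = 1326)
Function('g')(B, W) = Add(2, W)
R = Rational(1, 3) (R = Mul(Rational(-1, 9), -3) = Rational(1, 3) ≈ 0.33333)
S = 6
V = Rational(5929, 9) (V = Pow(Add(Add(Rational(1, 3), Mul(-1, Mul(Mul(Add(2, 0), -4), -4))), 6), 2) = Pow(Add(Add(Rational(1, 3), Mul(-1, Mul(Mul(2, -4), -4))), 6), 2) = Pow(Add(Add(Rational(1, 3), Mul(-1, Mul(-8, -4))), 6), 2) = Pow(Add(Add(Rational(1, 3), Mul(-1, 32)), 6), 2) = Pow(Add(Add(Rational(1, 3), -32), 6), 2) = Pow(Add(Rational(-95, 3), 6), 2) = Pow(Rational(-77, 3), 2) = Rational(5929, 9) ≈ 658.78)
Mul(V, K) = Mul(Rational(5929, 9), 1326) = Rational(2620618, 3)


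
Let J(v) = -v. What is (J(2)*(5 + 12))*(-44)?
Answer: 1496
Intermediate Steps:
(J(2)*(5 + 12))*(-44) = ((-1*2)*(5 + 12))*(-44) = -2*17*(-44) = -34*(-44) = 1496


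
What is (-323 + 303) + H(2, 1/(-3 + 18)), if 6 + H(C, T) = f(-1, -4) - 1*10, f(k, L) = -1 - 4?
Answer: -41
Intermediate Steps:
f(k, L) = -5
H(C, T) = -21 (H(C, T) = -6 + (-5 - 1*10) = -6 + (-5 - 10) = -6 - 15 = -21)
(-323 + 303) + H(2, 1/(-3 + 18)) = (-323 + 303) - 21 = -20 - 21 = -41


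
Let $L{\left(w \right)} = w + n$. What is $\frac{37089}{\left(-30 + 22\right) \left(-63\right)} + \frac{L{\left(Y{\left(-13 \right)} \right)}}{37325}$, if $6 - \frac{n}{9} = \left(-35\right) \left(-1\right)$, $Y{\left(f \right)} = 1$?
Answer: $\frac{30760353}{418040} \approx 73.582$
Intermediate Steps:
$n = -261$ ($n = 54 - 9 \left(\left(-35\right) \left(-1\right)\right) = 54 - 315 = -261$)
$L{\left(w \right)} = -261 + w$ ($L{\left(w \right)} = w - 261 = -261 + w$)
$\frac{37089}{\left(-30 + 22\right) \left(-63\right)} + \frac{L{\left(Y{\left(-13 \right)} \right)}}{37325} = \frac{37089}{\left(-30 + 22\right) \left(-63\right)} + \frac{-261 + 1}{37325} = \frac{37089}{\left(-8\right) \left(-63\right)} - \frac{52}{7465} = \frac{37089}{504} - \frac{52}{7465} = 37089 \cdot \frac{1}{504} - \frac{52}{7465} = \frac{4121}{56} - \frac{52}{7465} = \frac{30760353}{418040}$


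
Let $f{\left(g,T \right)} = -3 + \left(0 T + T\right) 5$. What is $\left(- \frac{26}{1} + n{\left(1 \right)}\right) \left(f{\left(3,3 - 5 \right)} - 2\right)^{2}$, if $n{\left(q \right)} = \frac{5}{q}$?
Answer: $-4725$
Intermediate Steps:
$f{\left(g,T \right)} = -3 + 5 T$ ($f{\left(g,T \right)} = -3 + \left(0 + T\right) 5 = -3 + T 5 = -3 + 5 T$)
$\left(- \frac{26}{1} + n{\left(1 \right)}\right) \left(f{\left(3,3 - 5 \right)} - 2\right)^{2} = \left(- \frac{26}{1} + \frac{5}{1}\right) \left(\left(-3 + 5 \left(3 - 5\right)\right) - 2\right)^{2} = \left(\left(-26\right) 1 + 5 \cdot 1\right) \left(\left(-3 + 5 \left(-2\right)\right) - 2\right)^{2} = \left(-26 + 5\right) \left(\left(-3 - 10\right) - 2\right)^{2} = - 21 \left(-13 - 2\right)^{2} = - 21 \left(-15\right)^{2} = \left(-21\right) 225 = -4725$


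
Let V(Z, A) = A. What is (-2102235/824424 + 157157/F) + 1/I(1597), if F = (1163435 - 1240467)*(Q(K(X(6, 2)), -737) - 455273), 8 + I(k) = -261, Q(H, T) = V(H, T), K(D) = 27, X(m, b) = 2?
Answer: -828895460814242987/324591546201612080 ≈ -2.5537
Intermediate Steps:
Q(H, T) = T
I(k) = -269 (I(k) = -8 - 261 = -269)
F = 35127362320 (F = (1163435 - 1240467)*(-737 - 455273) = -77032*(-456010) = 35127362320)
(-2102235/824424 + 157157/F) + 1/I(1597) = (-2102235/824424 + 157157/35127362320) + 1/(-269) = (-2102235*1/824424 + 157157*(1/35127362320)) - 1/269 = (-700745/274808 + 157157/35127362320) - 1/269 = -3076910040115943/1206660023054320 - 1/269 = -828895460814242987/324591546201612080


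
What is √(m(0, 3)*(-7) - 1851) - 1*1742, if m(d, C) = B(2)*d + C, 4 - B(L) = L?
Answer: -1742 + 12*I*√13 ≈ -1742.0 + 43.267*I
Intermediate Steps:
B(L) = 4 - L
m(d, C) = C + 2*d (m(d, C) = (4 - 1*2)*d + C = (4 - 2)*d + C = 2*d + C = C + 2*d)
√(m(0, 3)*(-7) - 1851) - 1*1742 = √((3 + 2*0)*(-7) - 1851) - 1*1742 = √((3 + 0)*(-7) - 1851) - 1742 = √(3*(-7) - 1851) - 1742 = √(-21 - 1851) - 1742 = √(-1872) - 1742 = 12*I*√13 - 1742 = -1742 + 12*I*√13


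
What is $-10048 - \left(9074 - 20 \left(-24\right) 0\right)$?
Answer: $-19122$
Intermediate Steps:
$-10048 - \left(9074 - 20 \left(-24\right) 0\right) = -10048 - 9074 = -19122$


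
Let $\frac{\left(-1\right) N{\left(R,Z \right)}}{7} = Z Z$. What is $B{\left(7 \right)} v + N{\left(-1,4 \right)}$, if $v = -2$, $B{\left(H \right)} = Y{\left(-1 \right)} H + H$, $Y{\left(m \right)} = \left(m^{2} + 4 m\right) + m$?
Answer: $-70$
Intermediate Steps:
$N{\left(R,Z \right)} = - 7 Z^{2}$ ($N{\left(R,Z \right)} = - 7 Z Z = - 7 Z^{2}$)
$Y{\left(m \right)} = m^{2} + 5 m$
$B{\left(H \right)} = - 3 H$ ($B{\left(H \right)} = - (5 - 1) H + H = \left(-1\right) 4 H + H = - 4 H + H = - 3 H$)
$B{\left(7 \right)} v + N{\left(-1,4 \right)} = \left(-3\right) 7 \left(-2\right) - 7 \cdot 4^{2} = \left(-21\right) \left(-2\right) - 112 = 42 - 112 = -70$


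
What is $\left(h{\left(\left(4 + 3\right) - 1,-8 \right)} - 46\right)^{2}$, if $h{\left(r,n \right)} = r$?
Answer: $1600$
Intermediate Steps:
$\left(h{\left(\left(4 + 3\right) - 1,-8 \right)} - 46\right)^{2} = \left(\left(\left(4 + 3\right) - 1\right) - 46\right)^{2} = \left(\left(7 - 1\right) - 46\right)^{2} = \left(6 - 46\right)^{2} = \left(-40\right)^{2} = 1600$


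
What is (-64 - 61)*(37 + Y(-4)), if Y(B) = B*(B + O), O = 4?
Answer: -4625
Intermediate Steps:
Y(B) = B*(4 + B) (Y(B) = B*(B + 4) = B*(4 + B))
(-64 - 61)*(37 + Y(-4)) = (-64 - 61)*(37 - 4*(4 - 4)) = -125*(37 - 4*0) = -125*(37 + 0) = -125*37 = -4625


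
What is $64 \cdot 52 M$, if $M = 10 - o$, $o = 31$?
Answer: $-69888$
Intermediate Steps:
$M = -21$ ($M = 10 - 31 = -21$)
$64 \cdot 52 M = 64 \cdot 52 \left(-21\right) = 3328 \left(-21\right) = -69888$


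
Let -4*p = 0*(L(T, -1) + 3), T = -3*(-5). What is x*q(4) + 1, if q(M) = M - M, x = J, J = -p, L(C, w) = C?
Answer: 1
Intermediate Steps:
T = 15
p = 0 (p = -0*(15 + 3) = -0*18 = -1/4*0 = 0)
J = 0 (J = -1*0 = 0)
x = 0
q(M) = 0
x*q(4) + 1 = 0*0 + 1 = 0 + 1 = 1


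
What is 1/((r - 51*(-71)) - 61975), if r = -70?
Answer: -1/58424 ≈ -1.7116e-5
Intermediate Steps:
1/((r - 51*(-71)) - 61975) = 1/((-70 - 51*(-71)) - 61975) = 1/((-70 + 3621) - 61975) = 1/(3551 - 61975) = 1/(-58424) = -1/58424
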